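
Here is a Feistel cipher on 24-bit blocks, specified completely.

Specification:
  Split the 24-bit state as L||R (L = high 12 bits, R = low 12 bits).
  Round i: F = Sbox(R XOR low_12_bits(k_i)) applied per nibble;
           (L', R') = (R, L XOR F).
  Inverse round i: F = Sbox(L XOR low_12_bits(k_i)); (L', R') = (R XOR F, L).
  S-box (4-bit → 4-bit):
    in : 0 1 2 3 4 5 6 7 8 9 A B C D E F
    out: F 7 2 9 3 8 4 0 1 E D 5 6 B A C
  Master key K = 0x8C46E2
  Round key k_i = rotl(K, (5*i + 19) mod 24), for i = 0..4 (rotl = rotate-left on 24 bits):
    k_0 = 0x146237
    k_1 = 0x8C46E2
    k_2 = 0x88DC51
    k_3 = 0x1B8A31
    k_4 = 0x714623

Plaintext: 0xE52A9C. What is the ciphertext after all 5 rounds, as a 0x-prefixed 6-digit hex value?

s_0 = plaintext = 0xE52A9C
s_1 = Round(s_0, k_0) = 0xA9CF87
s_2 = Round(s_1, k_1) = 0xF874D4
s_3 = Round(s_2, k_2) = 0x4D4E9F
s_4 = Round(s_3, k_3) = 0xE9F70E
s_5 = Round(s_4, k_4) = 0x70E9B4

0x70E9B4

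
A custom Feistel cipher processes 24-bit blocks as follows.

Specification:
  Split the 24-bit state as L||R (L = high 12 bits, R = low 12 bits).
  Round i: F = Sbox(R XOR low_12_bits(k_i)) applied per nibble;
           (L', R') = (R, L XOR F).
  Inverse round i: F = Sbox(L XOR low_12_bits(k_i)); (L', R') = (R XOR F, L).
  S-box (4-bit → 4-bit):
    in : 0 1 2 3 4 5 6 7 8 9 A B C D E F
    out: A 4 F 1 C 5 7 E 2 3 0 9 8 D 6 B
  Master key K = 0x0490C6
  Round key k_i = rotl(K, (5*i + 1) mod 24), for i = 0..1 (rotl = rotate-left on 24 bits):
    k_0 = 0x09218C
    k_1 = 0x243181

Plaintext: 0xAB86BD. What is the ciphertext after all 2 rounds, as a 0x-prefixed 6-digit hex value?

s_0 = plaintext = 0xAB86BD
s_1 = Round(s_0, k_0) = 0x6BD4AC
s_2 = Round(s_1, k_1) = 0x4AC340

0x4AC340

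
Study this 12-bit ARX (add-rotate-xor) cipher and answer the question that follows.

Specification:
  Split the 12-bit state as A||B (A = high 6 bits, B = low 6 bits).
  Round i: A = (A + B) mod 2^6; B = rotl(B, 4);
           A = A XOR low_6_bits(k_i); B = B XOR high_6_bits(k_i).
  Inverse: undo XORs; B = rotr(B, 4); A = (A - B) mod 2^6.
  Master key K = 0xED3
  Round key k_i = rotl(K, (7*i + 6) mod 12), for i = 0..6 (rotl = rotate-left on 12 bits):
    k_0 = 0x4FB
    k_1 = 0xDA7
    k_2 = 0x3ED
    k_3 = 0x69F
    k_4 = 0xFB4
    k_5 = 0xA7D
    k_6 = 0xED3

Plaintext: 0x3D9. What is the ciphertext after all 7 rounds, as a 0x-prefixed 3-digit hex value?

0x86D

s_0 = plaintext = 0x3D9
s_1 = Round(s_0, k_0) = 0x4C5
s_2 = Round(s_1, k_1) = 0xFE7
s_3 = Round(s_2, k_2) = 0x2F6
s_4 = Round(s_3, k_3) = 0x7B7
s_5 = Round(s_4, k_4) = 0x843
s_6 = Round(s_5, k_5) = 0x659
s_7 = Round(s_6, k_6) = 0x86D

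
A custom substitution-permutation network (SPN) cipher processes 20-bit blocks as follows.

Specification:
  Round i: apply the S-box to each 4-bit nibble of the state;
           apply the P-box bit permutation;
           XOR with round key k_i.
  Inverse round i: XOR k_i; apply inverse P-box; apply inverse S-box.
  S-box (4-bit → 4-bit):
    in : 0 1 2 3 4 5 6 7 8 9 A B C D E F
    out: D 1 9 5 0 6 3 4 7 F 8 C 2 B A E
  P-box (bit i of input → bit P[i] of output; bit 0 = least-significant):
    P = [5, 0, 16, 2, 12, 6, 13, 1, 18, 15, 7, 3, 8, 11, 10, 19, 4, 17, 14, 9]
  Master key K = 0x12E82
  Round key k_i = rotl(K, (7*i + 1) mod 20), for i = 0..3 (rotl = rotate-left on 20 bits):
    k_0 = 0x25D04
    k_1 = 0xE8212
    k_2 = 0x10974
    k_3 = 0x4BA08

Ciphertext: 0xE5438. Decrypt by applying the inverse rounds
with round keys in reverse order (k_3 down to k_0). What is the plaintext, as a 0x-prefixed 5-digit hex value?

0xA2C5A

s_0 = ciphertext = 0xE5438
s_1 = InvRound(s_0, k_3) = 0x9FC71
s_2 = InvRound(s_1, k_2) = 0x70C3E
s_3 = InvRound(s_2, k_1) = 0xAFE40
s_4 = InvRound(s_3, k_0) = 0xA2C5A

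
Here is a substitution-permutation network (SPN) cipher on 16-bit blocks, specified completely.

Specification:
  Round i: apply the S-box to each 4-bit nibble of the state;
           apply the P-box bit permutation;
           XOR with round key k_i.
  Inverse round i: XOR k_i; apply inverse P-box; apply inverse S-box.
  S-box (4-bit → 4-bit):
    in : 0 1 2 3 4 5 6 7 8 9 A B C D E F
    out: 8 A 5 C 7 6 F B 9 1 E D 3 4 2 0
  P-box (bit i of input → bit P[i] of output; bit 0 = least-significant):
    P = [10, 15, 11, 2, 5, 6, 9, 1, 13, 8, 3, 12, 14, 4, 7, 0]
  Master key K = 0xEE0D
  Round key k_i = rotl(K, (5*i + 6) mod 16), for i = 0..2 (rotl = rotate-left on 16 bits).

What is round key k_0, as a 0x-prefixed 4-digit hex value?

0x837B

K = 0xEE0D
k_0 = rotl(K, (5*0+6) mod 16) = rotl(K, 6) = 0x837B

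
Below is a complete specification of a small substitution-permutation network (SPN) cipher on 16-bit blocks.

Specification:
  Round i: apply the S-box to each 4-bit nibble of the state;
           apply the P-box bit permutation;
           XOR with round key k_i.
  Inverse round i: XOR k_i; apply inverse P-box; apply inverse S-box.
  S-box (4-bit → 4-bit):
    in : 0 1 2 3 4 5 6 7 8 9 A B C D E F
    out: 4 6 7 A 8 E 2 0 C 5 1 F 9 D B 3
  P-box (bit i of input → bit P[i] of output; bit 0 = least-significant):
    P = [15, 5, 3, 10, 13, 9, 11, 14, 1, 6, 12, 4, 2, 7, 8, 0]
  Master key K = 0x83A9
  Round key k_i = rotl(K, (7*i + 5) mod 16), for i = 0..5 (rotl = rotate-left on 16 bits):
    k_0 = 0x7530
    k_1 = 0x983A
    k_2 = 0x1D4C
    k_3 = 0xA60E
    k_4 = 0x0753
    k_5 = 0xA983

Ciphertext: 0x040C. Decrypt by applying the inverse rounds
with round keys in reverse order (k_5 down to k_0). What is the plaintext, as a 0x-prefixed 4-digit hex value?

0xD40B

s_0 = ciphertext = 0x040C
s_1 = InvRound(s_0, k_5) = 0xBA9D
s_2 = InvRound(s_1, k_4) = 0x229D
s_3 = InvRound(s_2, k_3) = 0x3C7C
s_4 = InvRound(s_3, k_2) = 0x04A6
s_5 = InvRound(s_4, k_1) = 0xF80D
s_6 = InvRound(s_5, k_0) = 0xD40B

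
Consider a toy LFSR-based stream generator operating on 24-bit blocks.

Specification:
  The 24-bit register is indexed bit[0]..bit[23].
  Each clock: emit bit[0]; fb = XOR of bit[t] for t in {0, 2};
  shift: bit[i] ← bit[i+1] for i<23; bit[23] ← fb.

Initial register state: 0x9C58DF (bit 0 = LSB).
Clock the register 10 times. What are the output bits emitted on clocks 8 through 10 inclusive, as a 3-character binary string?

100

reg_0 = 0x9C58DF
clock 1: out=1, reg = 0x4E2C6F
clock 2: out=1, reg = 0x271637
clock 3: out=1, reg = 0x138B1B
clock 4: out=1, reg = 0x89C58D
clock 5: out=1, reg = 0x44E2C6
clock 6: out=0, reg = 0xA27163
clock 7: out=1, reg = 0xD138B1
clock 8: out=1, reg = 0xE89C58
clock 9: out=0, reg = 0x744E2C
clock 10: out=0, reg = 0xBA2716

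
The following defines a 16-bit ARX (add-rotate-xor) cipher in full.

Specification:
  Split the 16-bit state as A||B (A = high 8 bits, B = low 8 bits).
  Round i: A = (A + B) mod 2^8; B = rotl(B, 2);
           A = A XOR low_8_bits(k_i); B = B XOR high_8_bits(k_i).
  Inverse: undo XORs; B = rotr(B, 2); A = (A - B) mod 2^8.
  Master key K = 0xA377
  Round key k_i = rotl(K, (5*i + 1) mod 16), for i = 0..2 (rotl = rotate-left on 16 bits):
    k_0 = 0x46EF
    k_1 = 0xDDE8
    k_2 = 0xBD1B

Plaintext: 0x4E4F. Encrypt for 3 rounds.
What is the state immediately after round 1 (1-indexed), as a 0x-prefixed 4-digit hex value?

0x727B

s_0 = plaintext = 0x4E4F
s_1 = Round(s_0, k_0) = 0x727B
s_2 = Round(s_1, k_1) = 0x0530
s_3 = Round(s_2, k_2) = 0x2E7D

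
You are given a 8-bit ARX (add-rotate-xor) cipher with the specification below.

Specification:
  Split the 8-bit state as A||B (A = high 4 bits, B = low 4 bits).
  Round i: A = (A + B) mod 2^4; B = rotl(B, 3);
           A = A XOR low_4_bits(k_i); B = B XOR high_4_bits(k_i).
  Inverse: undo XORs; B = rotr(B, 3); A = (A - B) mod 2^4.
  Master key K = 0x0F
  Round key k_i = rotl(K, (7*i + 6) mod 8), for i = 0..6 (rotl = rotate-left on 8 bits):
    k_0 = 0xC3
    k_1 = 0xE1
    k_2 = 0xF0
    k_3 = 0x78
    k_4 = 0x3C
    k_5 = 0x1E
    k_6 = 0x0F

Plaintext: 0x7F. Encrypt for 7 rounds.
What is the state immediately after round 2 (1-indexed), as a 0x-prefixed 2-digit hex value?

0x97

s_0 = plaintext = 0x7F
s_1 = Round(s_0, k_0) = 0x53
s_2 = Round(s_1, k_1) = 0x97
s_3 = Round(s_2, k_2) = 0x04
s_4 = Round(s_3, k_3) = 0xC5
s_5 = Round(s_4, k_4) = 0xD9
s_6 = Round(s_5, k_5) = 0x8D
s_7 = Round(s_6, k_6) = 0xAE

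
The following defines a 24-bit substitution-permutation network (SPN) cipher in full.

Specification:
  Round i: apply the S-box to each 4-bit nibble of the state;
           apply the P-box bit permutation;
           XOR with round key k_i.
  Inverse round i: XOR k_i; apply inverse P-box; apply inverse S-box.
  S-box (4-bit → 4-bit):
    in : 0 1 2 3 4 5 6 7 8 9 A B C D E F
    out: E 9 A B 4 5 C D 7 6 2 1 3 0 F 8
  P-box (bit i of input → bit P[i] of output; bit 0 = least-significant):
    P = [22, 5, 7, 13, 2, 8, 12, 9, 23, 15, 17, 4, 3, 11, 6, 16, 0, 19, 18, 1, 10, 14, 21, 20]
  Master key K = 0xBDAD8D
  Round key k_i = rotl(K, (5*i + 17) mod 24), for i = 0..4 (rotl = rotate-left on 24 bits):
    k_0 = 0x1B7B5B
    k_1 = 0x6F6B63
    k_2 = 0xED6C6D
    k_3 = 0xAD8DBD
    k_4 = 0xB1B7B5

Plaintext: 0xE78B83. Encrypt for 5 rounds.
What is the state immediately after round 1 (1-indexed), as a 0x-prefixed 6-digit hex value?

s_0 = plaintext = 0xE78B83
s_1 = Round(s_0, k_0) = 0xEF0634
s_2 = Round(s_1, k_1) = 0x5C24B5
s_3 = Round(s_2, k_2) = 0x8660E8
s_4 = Round(s_3, k_3) = 0xCA5A4B
s_5 = Round(s_4, k_4) = 0xF963FD

0xEF0634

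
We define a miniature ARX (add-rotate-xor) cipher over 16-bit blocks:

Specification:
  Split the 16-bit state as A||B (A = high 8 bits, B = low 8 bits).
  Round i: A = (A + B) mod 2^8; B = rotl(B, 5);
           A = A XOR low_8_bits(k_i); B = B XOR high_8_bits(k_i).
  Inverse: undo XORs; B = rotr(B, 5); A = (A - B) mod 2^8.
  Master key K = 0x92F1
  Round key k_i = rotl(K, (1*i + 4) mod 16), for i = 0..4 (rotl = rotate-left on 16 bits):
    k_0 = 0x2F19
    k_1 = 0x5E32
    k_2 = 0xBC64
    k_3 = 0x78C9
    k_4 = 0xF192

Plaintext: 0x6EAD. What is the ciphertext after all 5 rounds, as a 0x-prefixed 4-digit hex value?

0x828A

s_0 = plaintext = 0x6EAD
s_1 = Round(s_0, k_0) = 0x029A
s_2 = Round(s_1, k_1) = 0xAE0D
s_3 = Round(s_2, k_2) = 0xDF1D
s_4 = Round(s_3, k_3) = 0x35DB
s_5 = Round(s_4, k_4) = 0x828A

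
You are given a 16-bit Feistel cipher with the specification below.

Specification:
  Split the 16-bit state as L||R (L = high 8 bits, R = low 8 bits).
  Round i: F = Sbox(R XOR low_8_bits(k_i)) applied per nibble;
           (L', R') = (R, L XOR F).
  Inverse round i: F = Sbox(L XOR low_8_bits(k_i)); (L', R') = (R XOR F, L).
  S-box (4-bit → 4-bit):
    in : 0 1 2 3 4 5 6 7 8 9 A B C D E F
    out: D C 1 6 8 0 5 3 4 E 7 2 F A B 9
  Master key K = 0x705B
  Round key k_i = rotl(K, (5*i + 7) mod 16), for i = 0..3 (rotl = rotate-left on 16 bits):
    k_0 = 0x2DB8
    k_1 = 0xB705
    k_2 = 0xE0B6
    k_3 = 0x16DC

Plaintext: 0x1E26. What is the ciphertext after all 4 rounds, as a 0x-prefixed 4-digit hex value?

0x2F2D

s_0 = plaintext = 0x1E26
s_1 = Round(s_0, k_0) = 0x26F5
s_2 = Round(s_1, k_1) = 0xF5BB
s_3 = Round(s_2, k_2) = 0xBB2F
s_4 = Round(s_3, k_3) = 0x2F2D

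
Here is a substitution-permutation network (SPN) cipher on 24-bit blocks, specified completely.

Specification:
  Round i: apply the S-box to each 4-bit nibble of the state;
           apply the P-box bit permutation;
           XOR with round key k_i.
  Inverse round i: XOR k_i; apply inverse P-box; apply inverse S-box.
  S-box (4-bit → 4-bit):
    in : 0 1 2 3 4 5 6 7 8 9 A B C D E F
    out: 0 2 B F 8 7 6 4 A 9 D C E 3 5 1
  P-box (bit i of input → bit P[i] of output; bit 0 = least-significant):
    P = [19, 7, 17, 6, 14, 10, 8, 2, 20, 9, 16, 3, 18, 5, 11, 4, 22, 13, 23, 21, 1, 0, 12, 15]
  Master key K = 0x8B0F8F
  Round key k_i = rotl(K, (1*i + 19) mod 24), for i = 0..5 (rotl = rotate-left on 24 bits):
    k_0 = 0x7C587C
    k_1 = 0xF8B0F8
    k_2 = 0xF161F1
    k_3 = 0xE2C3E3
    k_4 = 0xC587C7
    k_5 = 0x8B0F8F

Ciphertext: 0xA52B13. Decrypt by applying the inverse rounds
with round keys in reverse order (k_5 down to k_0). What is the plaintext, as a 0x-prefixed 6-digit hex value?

s_0 = ciphertext = 0xA52B13
s_1 = InvRound(s_0, k_5) = 0x089485
s_2 = InvRound(s_1, k_4) = 0xEEF679
s_3 = InvRound(s_2, k_3) = 0xE1946D
s_4 = InvRound(s_3, k_2) = 0xB14931
s_5 = InvRound(s_4, k_1) = 0xCD7BE2
s_6 = InvRound(s_5, k_0) = 0xFC43B1

0xFC43B1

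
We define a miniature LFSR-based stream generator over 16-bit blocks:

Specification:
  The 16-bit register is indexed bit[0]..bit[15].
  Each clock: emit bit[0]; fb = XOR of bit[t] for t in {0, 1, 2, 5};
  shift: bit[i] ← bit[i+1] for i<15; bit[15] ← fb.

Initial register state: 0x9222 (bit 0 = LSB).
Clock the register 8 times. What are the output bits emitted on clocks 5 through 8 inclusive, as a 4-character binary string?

reg_0 = 0x9222
clock 1: out=0, reg = 0x4911
clock 2: out=1, reg = 0xA488
clock 3: out=0, reg = 0x5244
clock 4: out=0, reg = 0xA922
clock 5: out=0, reg = 0x5491
clock 6: out=1, reg = 0xAA48
clock 7: out=0, reg = 0x5524
clock 8: out=0, reg = 0x2A92

0100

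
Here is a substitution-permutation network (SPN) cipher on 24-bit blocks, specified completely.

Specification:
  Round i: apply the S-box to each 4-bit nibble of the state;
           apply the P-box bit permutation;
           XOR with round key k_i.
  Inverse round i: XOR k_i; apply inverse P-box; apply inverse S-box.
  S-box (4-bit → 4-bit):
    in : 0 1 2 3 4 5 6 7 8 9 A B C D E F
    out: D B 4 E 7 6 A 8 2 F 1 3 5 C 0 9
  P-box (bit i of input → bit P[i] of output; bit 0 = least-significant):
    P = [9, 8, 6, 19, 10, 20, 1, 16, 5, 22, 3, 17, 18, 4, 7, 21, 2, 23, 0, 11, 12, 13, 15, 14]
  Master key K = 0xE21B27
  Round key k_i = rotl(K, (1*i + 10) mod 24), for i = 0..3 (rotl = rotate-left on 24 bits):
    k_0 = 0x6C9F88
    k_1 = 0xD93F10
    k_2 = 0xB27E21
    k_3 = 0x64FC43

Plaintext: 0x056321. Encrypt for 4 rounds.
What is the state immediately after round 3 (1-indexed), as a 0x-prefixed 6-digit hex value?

0x16CC3C

s_0 = plaintext = 0x056321
s_1 = Round(s_0, k_0) = 0x864C93
s_2 = Round(s_1, k_1) = 0x4412EA
s_3 = Round(s_2, k_2) = 0x16CC3C
s_4 = Round(s_3, k_3) = 0xF186A9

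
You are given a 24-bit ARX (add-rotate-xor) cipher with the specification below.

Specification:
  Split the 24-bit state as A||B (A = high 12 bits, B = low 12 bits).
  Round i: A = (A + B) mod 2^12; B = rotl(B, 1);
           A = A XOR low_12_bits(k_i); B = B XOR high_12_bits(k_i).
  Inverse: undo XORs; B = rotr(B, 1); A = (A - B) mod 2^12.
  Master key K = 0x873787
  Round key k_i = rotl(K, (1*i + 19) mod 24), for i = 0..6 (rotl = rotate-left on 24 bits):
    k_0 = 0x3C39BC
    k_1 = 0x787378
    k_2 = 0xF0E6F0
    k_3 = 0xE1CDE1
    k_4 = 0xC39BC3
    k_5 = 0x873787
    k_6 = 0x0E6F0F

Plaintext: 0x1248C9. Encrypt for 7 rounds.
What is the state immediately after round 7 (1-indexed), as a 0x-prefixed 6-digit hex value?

s_0 = plaintext = 0x1248C9
s_1 = Round(s_0, k_0) = 0x051250
s_2 = Round(s_1, k_1) = 0x1D9327
s_3 = Round(s_2, k_2) = 0x3F0940
s_4 = Round(s_3, k_3) = 0x0D1C9D
s_5 = Round(s_4, k_4) = 0x6AD502
s_6 = Round(s_5, k_5) = 0xC28277
s_7 = Round(s_6, k_6) = 0x190408

0x190408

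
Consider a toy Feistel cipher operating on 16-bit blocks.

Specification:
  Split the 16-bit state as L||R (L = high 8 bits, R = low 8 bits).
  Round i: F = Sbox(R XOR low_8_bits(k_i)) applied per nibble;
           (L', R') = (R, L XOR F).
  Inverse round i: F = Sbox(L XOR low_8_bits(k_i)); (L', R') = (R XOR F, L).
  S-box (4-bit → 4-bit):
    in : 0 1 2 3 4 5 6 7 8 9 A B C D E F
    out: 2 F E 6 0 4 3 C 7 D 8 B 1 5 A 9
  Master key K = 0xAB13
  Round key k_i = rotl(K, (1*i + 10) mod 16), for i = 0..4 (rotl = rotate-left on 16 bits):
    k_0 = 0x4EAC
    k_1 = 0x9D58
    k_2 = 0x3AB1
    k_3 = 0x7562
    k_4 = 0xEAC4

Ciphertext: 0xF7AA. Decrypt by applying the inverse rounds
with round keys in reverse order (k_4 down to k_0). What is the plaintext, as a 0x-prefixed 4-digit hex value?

0x5909

s_0 = ciphertext = 0xF7AA
s_1 = InvRound(s_0, k_4) = 0xCCF7
s_2 = InvRound(s_1, k_3) = 0x7DCC
s_3 = InvRound(s_2, k_2) = 0xDD7D
s_4 = InvRound(s_3, k_1) = 0x09DD
s_5 = InvRound(s_4, k_0) = 0x5909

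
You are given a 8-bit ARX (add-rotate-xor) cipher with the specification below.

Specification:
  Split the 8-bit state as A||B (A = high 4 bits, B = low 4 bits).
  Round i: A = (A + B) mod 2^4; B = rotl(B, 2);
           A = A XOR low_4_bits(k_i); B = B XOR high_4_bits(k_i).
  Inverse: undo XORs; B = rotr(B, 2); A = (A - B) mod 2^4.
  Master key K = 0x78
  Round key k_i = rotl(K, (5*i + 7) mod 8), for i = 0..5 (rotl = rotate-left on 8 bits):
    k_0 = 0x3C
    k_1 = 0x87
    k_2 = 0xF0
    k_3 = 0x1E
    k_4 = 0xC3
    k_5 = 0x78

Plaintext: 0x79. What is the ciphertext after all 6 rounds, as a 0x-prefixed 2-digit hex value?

s_0 = plaintext = 0x79
s_1 = Round(s_0, k_0) = 0xC5
s_2 = Round(s_1, k_1) = 0x6D
s_3 = Round(s_2, k_2) = 0x38
s_4 = Round(s_3, k_3) = 0x53
s_5 = Round(s_4, k_4) = 0xB0
s_6 = Round(s_5, k_5) = 0x37

0x37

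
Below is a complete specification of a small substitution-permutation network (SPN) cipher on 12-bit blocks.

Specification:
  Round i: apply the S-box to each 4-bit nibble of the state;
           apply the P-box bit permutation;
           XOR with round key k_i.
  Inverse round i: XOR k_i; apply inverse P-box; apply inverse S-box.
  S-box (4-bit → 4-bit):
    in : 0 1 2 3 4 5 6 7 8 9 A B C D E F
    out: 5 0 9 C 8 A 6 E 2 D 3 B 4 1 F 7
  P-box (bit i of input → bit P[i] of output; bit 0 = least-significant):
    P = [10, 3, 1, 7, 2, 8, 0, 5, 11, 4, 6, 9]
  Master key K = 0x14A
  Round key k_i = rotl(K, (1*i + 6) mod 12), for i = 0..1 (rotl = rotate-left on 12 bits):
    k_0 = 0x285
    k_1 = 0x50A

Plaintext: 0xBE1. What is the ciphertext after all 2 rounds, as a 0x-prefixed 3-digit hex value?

s_0 = plaintext = 0xBE1
s_1 = Round(s_0, k_0) = 0x9B0
s_2 = Round(s_1, k_1) = 0xA6C

0xA6C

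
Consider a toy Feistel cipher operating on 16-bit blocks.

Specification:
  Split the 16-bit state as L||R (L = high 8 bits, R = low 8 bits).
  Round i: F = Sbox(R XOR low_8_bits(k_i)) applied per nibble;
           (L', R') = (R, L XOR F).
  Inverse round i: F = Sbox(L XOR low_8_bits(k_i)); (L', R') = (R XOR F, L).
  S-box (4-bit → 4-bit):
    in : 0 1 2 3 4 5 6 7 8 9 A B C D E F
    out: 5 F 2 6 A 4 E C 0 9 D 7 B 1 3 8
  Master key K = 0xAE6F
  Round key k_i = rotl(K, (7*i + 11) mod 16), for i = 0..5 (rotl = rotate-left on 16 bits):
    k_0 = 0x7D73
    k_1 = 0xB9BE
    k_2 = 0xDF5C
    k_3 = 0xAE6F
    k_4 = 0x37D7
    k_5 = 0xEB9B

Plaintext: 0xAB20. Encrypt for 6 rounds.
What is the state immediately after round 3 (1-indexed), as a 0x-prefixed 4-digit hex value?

s_0 = plaintext = 0xAB20
s_1 = Round(s_0, k_0) = 0x20ED
s_2 = Round(s_1, k_1) = 0xED66
s_3 = Round(s_2, k_2) = 0x6680
s_4 = Round(s_3, k_3) = 0x805E
s_5 = Round(s_4, k_4) = 0x5E89
s_6 = Round(s_5, k_5) = 0x89AC

0x6680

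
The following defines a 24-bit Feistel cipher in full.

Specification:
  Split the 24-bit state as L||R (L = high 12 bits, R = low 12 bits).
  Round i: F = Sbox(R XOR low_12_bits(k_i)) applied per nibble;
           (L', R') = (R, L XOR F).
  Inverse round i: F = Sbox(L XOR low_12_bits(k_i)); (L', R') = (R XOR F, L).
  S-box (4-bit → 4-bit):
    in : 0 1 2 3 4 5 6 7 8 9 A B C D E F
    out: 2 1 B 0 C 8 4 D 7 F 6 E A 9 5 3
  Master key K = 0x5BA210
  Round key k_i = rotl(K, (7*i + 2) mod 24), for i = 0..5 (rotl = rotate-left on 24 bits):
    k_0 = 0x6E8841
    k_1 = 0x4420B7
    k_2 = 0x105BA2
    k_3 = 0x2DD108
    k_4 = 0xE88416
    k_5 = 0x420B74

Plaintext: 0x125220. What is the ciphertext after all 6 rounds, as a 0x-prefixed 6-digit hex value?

s_0 = plaintext = 0x125220
s_1 = Round(s_0, k_0) = 0x220764
s_2 = Round(s_1, k_1) = 0x764FB0
s_3 = Round(s_2, k_2) = 0xFB0B7F
s_4 = Round(s_3, k_3) = 0xB7F96D
s_5 = Round(s_4, k_4) = 0x96D2A1
s_6 = Round(s_5, k_5) = 0x2A16F5

0x2A16F5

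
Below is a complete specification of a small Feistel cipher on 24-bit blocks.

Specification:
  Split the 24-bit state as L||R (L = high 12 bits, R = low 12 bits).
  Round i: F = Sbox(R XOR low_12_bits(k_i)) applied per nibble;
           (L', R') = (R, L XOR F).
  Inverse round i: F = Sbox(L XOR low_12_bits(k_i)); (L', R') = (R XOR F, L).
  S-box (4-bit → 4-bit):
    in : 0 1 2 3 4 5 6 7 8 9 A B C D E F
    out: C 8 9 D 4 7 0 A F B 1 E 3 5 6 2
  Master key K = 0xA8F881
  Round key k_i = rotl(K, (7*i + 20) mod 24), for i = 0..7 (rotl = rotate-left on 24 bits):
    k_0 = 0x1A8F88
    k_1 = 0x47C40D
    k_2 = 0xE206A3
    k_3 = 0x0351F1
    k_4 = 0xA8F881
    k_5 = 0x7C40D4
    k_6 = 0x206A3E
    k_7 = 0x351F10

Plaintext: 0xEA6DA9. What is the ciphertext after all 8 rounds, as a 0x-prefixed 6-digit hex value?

0xF7D3ED

s_0 = plaintext = 0xEA6DA9
s_1 = Round(s_0, k_0) = 0xDA973E
s_2 = Round(s_1, k_1) = 0x73E074
s_3 = Round(s_2, k_2) = 0x074764
s_4 = Round(s_3, k_3) = 0x7640C3
s_5 = Round(s_4, k_4) = 0x0C382D
s_6 = Round(s_5, k_5) = 0x82DFE8
s_7 = Round(s_6, k_6) = 0xFE8F7D
s_8 = Round(s_7, k_7) = 0xF7D3ED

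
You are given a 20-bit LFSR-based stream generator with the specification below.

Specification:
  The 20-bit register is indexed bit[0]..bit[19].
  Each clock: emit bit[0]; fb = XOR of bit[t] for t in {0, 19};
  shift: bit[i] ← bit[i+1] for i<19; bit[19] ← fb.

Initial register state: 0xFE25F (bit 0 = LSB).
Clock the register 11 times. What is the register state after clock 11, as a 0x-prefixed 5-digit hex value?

0x395FC

reg_0 = 0xFE25F
clock 1: out=1, reg = 0x7F12F
clock 2: out=1, reg = 0xBF897
clock 3: out=1, reg = 0x5FC4B
clock 4: out=1, reg = 0xAFE25
clock 5: out=1, reg = 0x57F12
clock 6: out=0, reg = 0x2BF89
clock 7: out=1, reg = 0x95FC4
clock 8: out=0, reg = 0xCAFE2
clock 9: out=0, reg = 0xE57F1
clock 10: out=1, reg = 0x72BF8
clock 11: out=0, reg = 0x395FC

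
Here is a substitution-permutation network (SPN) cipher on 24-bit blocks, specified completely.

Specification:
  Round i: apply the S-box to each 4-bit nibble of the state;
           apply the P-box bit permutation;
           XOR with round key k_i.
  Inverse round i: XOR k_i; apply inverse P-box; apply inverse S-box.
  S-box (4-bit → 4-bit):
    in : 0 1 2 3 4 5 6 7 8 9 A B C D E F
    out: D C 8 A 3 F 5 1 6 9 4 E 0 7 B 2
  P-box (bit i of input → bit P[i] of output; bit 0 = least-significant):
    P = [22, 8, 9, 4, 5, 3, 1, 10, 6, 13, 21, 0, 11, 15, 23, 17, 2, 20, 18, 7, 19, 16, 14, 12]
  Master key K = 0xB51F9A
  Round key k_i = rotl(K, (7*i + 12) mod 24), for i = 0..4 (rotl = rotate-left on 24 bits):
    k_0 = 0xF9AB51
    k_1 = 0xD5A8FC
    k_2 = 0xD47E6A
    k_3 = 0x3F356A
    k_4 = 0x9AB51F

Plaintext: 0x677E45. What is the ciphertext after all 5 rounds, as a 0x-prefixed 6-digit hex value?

0x029484

s_0 = plaintext = 0x677E45
s_1 = Round(s_0, k_0) = 0xB1C02C
s_2 = Round(s_1, k_1) = 0xF0FC3D
s_3 = Round(s_2, k_2) = 0x91F9E6
s_4 = Round(s_3, k_3) = 0x73A383
s_5 = Round(s_4, k_4) = 0x029484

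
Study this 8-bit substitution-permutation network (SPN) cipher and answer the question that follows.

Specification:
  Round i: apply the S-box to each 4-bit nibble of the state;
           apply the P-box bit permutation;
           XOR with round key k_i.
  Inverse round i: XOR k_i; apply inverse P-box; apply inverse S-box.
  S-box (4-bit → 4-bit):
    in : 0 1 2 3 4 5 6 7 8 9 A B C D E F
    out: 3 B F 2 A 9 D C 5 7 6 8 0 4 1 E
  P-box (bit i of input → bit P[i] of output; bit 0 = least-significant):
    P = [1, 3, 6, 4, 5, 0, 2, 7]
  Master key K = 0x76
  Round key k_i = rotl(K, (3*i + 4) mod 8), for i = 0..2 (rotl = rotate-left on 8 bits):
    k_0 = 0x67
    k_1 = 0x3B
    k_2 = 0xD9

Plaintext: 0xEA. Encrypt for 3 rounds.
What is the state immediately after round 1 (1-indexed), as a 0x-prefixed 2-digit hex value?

0x0F

s_0 = plaintext = 0xEA
s_1 = Round(s_0, k_0) = 0x0F
s_2 = Round(s_1, k_1) = 0x42
s_3 = Round(s_2, k_2) = 0x02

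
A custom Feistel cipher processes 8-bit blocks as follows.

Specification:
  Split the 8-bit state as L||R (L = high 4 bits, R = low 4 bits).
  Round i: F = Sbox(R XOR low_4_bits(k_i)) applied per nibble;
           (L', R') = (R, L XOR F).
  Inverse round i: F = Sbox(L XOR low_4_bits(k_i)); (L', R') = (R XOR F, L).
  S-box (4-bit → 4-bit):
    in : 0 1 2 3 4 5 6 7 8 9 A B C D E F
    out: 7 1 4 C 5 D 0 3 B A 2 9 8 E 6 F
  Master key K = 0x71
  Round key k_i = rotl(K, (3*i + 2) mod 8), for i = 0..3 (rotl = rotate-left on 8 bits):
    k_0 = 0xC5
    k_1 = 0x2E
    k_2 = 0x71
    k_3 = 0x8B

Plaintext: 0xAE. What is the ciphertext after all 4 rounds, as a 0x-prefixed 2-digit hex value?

s_0 = plaintext = 0xAE
s_1 = Round(s_0, k_0) = 0xE3
s_2 = Round(s_1, k_1) = 0x30
s_3 = Round(s_2, k_2) = 0x02
s_4 = Round(s_3, k_3) = 0x2A

0x2A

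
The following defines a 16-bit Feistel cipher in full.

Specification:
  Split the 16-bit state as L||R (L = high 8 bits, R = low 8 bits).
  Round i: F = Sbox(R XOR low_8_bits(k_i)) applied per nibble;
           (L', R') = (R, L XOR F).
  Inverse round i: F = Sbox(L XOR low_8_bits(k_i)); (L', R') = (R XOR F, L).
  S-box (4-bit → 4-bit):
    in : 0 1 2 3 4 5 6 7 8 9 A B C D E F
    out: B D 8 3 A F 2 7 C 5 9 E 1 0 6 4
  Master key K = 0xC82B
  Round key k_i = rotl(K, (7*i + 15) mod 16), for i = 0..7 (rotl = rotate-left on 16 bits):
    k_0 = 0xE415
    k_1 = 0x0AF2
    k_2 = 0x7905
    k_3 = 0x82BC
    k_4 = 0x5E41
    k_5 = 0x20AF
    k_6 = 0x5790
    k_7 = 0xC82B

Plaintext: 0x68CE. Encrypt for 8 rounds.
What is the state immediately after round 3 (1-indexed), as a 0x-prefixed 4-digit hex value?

0x943B

s_0 = plaintext = 0x68CE
s_1 = Round(s_0, k_0) = 0xCE66
s_2 = Round(s_1, k_1) = 0x6694
s_3 = Round(s_2, k_2) = 0x943B
s_4 = Round(s_3, k_3) = 0x3B53
s_5 = Round(s_4, k_4) = 0x53E3
s_6 = Round(s_5, k_5) = 0xE3F2
s_7 = Round(s_6, k_6) = 0xF2CB
s_8 = Round(s_7, k_7) = 0xCB99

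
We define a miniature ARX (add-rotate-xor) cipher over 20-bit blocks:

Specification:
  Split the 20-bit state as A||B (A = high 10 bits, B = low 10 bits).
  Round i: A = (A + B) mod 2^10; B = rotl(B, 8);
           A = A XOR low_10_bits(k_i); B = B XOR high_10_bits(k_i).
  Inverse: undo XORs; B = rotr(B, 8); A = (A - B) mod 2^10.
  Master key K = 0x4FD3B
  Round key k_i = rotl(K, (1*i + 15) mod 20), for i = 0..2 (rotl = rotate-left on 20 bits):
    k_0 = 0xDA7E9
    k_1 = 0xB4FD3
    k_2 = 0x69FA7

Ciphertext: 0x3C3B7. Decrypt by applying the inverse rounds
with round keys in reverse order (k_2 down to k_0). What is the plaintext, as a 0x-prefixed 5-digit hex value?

0x2B0BD

s_0 = ciphertext = 0x3C3B7
s_1 = InvRound(s_0, k_2) = 0xC5442
s_2 = InvRound(s_1, k_1) = 0xA0246
s_3 = InvRound(s_2, k_0) = 0x2B0BD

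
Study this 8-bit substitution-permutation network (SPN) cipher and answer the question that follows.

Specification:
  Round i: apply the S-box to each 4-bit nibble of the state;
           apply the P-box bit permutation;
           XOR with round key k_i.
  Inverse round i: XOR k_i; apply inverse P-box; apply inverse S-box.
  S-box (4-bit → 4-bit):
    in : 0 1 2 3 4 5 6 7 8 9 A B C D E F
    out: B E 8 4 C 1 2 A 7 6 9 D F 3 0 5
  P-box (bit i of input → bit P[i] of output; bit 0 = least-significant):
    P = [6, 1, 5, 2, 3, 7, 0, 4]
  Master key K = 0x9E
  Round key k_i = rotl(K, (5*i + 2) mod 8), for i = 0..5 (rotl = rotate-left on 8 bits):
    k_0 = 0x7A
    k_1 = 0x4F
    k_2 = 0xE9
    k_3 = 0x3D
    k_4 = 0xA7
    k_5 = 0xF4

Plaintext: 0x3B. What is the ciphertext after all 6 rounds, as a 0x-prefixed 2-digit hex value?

s_0 = plaintext = 0x3B
s_1 = Round(s_0, k_0) = 0x1F
s_2 = Round(s_1, k_1) = 0xBE
s_3 = Round(s_2, k_2) = 0xF0
s_4 = Round(s_3, k_3) = 0x72
s_5 = Round(s_4, k_4) = 0x33
s_6 = Round(s_5, k_5) = 0xD5

0xD5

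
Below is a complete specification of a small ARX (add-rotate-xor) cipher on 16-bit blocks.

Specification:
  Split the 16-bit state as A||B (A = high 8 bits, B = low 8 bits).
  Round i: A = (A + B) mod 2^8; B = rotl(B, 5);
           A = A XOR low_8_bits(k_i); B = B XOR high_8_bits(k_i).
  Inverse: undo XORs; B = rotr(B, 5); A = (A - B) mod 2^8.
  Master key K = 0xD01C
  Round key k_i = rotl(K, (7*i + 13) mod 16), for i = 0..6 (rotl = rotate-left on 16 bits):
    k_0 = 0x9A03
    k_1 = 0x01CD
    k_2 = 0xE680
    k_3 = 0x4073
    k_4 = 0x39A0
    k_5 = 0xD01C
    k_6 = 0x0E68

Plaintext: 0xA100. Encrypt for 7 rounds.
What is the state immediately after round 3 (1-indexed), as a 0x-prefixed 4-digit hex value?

0xC3AC

s_0 = plaintext = 0xA100
s_1 = Round(s_0, k_0) = 0xA29A
s_2 = Round(s_1, k_1) = 0xF152
s_3 = Round(s_2, k_2) = 0xC3AC
s_4 = Round(s_3, k_3) = 0x1CD5
s_5 = Round(s_4, k_4) = 0x5183
s_6 = Round(s_5, k_5) = 0xC8A0
s_7 = Round(s_6, k_6) = 0x001A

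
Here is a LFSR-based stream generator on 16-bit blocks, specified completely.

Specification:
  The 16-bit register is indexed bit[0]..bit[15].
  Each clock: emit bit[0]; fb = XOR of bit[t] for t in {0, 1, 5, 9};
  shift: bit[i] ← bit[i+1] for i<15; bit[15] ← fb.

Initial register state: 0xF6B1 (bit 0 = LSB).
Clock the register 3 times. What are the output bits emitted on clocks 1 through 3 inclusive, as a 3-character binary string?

100

reg_0 = 0xF6B1
clock 1: out=1, reg = 0xFB58
clock 2: out=0, reg = 0xFDAC
clock 3: out=0, reg = 0xFED6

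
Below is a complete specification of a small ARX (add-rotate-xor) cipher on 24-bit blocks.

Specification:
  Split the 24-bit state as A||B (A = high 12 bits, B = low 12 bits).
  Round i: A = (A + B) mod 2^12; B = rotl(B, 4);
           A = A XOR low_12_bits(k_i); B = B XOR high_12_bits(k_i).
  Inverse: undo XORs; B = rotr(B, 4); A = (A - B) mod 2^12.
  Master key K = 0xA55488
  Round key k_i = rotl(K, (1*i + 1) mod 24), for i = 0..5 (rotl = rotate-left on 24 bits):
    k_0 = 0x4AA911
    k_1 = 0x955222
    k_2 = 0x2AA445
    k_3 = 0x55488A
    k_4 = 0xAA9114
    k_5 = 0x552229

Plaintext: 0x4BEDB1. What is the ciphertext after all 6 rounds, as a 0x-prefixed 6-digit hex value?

s_0 = plaintext = 0x4BEDB1
s_1 = Round(s_0, k_0) = 0xB7EFB7
s_2 = Round(s_1, k_1) = 0x91722A
s_3 = Round(s_2, k_2) = 0xF04008
s_4 = Round(s_3, k_3) = 0x7865D4
s_5 = Round(s_4, k_4) = 0xC4E7EC
s_6 = Round(s_5, k_5) = 0x613B95

0x613B95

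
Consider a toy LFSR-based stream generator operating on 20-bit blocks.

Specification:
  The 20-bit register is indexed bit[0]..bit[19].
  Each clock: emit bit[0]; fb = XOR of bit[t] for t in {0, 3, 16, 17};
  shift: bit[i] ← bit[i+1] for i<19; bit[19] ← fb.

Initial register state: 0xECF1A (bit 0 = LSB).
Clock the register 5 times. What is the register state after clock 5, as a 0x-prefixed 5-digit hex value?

reg_0 = 0xECF1A
clock 1: out=0, reg = 0x7678D
clock 2: out=1, reg = 0x3B3C6
clock 3: out=0, reg = 0x1D9E3
clock 4: out=1, reg = 0x0ECF1
clock 5: out=1, reg = 0x87678

0x87678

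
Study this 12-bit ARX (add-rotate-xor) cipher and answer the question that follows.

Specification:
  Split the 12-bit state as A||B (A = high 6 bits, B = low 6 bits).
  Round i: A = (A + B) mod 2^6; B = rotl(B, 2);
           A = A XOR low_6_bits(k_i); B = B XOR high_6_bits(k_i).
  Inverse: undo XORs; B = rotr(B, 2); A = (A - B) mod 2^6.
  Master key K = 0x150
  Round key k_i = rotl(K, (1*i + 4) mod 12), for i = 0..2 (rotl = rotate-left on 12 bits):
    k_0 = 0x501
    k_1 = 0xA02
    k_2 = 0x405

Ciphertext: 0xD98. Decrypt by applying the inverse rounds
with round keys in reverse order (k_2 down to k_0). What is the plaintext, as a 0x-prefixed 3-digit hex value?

s_0 = ciphertext = 0xD98
s_1 = InvRound(s_0, k_2) = 0xC42
s_2 = InvRound(s_1, k_1) = 0x26A
s_3 = InvRound(s_2, k_0) = 0x66F

0x66F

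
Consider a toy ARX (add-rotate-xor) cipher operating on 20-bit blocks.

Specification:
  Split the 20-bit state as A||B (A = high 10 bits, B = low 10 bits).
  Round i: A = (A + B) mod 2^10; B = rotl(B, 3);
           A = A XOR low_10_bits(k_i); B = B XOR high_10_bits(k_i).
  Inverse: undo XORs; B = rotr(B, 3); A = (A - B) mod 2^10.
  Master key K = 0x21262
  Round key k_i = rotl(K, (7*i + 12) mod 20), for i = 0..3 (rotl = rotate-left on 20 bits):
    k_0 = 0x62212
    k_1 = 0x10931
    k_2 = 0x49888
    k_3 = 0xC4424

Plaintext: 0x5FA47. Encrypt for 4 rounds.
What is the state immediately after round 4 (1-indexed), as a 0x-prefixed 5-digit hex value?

0x0037D

s_0 = plaintext = 0x5FA47
s_1 = Round(s_0, k_0) = 0x75FB4
s_2 = Round(s_1, k_1) = 0x2E9E5
s_3 = Round(s_2, k_2) = 0x85E0D
s_4 = Round(s_3, k_3) = 0x0037D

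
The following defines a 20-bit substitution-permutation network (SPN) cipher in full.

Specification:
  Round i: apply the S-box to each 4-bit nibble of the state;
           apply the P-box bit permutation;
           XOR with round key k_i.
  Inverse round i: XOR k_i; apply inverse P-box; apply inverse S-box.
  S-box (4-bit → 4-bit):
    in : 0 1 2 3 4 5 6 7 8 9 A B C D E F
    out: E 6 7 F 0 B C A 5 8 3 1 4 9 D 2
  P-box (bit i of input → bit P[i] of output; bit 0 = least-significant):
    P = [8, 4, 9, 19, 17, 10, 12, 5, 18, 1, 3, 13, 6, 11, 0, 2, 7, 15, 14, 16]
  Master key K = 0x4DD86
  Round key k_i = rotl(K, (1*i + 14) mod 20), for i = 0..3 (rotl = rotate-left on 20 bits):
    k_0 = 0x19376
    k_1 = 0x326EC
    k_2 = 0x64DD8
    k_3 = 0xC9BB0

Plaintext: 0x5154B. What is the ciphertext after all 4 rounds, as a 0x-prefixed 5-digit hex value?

s_0 = plaintext = 0x5154B
s_1 = Round(s_0, k_0) = 0x43AF5
s_2 = Round(s_1, k_1) = 0xF2BBB
s_3 = Round(s_2, k_2) = 0x0C499
s_4 = Round(s_3, k_3) = 0x55B91

0x55B91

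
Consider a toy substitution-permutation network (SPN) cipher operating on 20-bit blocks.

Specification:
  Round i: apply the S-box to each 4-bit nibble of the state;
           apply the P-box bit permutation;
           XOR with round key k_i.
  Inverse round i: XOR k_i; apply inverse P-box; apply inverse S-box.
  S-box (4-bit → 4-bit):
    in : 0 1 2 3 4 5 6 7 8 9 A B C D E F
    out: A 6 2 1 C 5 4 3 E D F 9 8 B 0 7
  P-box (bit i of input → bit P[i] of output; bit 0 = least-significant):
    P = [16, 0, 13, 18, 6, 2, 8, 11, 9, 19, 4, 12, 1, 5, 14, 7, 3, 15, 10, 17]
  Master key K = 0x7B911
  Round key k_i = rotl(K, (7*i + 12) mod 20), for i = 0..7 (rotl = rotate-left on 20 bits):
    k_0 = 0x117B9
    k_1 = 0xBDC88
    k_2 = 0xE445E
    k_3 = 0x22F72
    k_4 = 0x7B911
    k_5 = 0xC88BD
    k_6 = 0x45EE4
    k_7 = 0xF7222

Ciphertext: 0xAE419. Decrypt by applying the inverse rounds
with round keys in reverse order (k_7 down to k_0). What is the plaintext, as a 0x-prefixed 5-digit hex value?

0x5E88C

s_0 = ciphertext = 0xAE419
s_1 = InvRound(s_0, k_7) = 0xF79ED
s_2 = InvRound(s_1, k_6) = 0x9E76F
s_3 = InvRound(s_2, k_5) = 0x69599
s_4 = InvRound(s_3, k_4) = 0x5CEC5
s_5 = InvRound(s_4, k_3) = 0x0A61A
s_6 = InvRound(s_5, k_2) = 0x06774
s_7 = InvRound(s_6, k_1) = 0xD0AA5
s_8 = InvRound(s_7, k_0) = 0x5E88C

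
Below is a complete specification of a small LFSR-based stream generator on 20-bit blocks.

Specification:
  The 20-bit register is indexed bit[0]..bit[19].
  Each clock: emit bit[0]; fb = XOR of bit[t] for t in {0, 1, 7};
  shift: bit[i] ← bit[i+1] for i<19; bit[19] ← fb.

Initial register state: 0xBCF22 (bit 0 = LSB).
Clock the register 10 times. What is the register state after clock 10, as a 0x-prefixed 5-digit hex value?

0xCB6F3

reg_0 = 0xBCF22
clock 1: out=0, reg = 0xDE791
clock 2: out=1, reg = 0x6F3C8
clock 3: out=0, reg = 0xB79E4
clock 4: out=0, reg = 0xDBCF2
clock 5: out=0, reg = 0x6DE79
clock 6: out=1, reg = 0xB6F3C
clock 7: out=0, reg = 0x5B79E
clock 8: out=0, reg = 0x2DBCF
clock 9: out=1, reg = 0x96DE7
clock 10: out=1, reg = 0xCB6F3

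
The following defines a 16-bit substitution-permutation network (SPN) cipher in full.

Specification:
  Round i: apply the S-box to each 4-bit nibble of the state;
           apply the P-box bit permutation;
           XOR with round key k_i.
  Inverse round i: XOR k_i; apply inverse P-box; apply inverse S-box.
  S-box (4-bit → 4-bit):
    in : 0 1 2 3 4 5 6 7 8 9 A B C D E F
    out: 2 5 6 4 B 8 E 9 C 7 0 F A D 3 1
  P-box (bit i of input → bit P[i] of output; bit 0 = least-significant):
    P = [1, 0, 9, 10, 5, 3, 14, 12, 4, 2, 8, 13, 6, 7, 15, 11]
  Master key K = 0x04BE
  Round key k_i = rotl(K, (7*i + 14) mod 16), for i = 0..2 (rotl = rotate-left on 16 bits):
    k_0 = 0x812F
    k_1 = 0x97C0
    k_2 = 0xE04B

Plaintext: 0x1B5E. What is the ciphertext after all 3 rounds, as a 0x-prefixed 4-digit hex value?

0xE5F0

s_0 = plaintext = 0x1B5E
s_1 = Round(s_0, k_0) = 0x3078
s_2 = Round(s_1, k_1) = 0x01E4
s_3 = Round(s_2, k_2) = 0xE5F0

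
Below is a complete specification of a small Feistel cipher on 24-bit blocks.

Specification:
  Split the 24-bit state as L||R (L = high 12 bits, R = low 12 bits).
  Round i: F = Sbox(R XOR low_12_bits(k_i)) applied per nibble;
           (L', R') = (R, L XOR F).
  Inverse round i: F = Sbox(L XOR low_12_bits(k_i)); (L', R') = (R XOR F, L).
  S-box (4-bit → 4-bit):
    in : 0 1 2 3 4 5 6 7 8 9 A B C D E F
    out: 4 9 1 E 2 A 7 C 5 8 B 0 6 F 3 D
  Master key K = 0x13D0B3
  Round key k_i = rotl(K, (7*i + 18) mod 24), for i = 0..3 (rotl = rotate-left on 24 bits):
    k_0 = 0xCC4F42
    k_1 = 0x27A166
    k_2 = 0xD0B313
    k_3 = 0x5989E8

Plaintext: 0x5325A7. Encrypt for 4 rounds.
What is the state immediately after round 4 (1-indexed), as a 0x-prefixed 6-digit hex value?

s_0 = plaintext = 0x5325A7
s_1 = Round(s_0, k_0) = 0x5A7E08
s_2 = Round(s_1, k_1) = 0xE088D4
s_3 = Round(s_2, k_2) = 0x8D4E64
s_4 = Round(s_3, k_3) = 0xE64482

0xE64482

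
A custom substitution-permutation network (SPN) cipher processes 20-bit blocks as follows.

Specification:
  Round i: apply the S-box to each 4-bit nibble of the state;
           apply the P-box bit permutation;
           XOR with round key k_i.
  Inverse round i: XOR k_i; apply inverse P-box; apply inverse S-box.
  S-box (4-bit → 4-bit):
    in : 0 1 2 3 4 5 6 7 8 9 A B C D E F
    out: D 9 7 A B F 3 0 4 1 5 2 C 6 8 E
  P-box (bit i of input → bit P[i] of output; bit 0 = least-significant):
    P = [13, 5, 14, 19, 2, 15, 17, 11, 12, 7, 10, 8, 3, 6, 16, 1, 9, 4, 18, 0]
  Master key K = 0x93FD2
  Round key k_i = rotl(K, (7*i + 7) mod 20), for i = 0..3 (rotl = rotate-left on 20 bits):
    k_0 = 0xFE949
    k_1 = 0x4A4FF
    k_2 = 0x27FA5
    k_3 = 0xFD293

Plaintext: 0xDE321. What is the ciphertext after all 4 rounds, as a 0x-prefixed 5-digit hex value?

s_0 = plaintext = 0xDE321
s_1 = Round(s_0, k_0) = 0x148DF
s_2 = Round(s_1, k_1) = 0xE6294
s_3 = Round(s_2, k_2) = 0xA4B48
s_4 = Round(s_3, k_3) = 0xB185D

0xB185D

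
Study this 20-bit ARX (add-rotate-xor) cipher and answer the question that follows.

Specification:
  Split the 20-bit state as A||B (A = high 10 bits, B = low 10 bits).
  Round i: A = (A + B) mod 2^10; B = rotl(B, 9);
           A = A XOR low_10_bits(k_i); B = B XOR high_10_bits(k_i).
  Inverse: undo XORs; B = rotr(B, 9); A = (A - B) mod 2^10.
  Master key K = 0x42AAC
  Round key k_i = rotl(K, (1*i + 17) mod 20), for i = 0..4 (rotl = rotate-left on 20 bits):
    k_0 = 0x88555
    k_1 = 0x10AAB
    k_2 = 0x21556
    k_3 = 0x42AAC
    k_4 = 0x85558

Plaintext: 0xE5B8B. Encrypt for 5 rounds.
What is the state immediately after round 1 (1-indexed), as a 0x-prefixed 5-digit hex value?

s_0 = plaintext = 0xE5B8B
s_1 = Round(s_0, k_0) = 0x9D1E4
s_2 = Round(s_1, k_1) = 0xBCCB0
s_3 = Round(s_2, k_2) = 0xBD4DD
s_4 = Round(s_3, k_3) = 0x5FB64
s_5 = Round(s_4, k_4) = 0x6EBA7

0x9D1E4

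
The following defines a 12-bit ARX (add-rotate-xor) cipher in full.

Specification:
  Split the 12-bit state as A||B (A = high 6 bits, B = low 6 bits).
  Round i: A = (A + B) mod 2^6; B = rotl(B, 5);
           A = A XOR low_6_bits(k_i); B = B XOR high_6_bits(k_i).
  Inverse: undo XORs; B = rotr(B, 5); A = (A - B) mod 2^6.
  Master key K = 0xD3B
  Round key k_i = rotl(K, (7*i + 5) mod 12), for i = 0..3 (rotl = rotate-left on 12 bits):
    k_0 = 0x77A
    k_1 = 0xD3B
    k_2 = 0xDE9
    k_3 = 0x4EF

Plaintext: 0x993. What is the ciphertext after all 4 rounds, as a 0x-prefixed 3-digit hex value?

0x703

s_0 = plaintext = 0x993
s_1 = Round(s_0, k_0) = 0x0F4
s_2 = Round(s_1, k_1) = 0x32E
s_3 = Round(s_2, k_2) = 0x4E0
s_4 = Round(s_3, k_3) = 0x703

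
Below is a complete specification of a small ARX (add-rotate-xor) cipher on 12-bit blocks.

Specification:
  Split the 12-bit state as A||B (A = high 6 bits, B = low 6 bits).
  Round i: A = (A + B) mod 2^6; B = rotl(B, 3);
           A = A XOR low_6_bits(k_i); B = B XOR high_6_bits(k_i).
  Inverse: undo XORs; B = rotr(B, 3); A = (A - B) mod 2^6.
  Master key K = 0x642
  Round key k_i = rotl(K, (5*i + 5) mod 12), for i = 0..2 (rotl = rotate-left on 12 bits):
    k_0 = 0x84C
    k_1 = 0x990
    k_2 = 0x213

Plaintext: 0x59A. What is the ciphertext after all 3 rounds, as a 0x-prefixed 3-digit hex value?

0xF4E

s_0 = plaintext = 0x59A
s_1 = Round(s_0, k_0) = 0xF32
s_2 = Round(s_1, k_1) = 0xFB0
s_3 = Round(s_2, k_2) = 0xF4E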